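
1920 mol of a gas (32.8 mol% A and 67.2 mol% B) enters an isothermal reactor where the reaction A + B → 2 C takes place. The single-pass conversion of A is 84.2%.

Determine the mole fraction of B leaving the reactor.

A reacted = 0.842 × 629.8 = 530.3 mol; ν_A = −1, so ξ = 530.3/1 = 530.3 mol.
Outlet amounts (n = n₀ + ν ξ):
  A: 629.8 − 1(530.3) = 99.5
  B: 1290 − 1(530.3) = 760
  C: 0 + 2(530.3) = 1061
Total out = 1920 mol; y_B = 760 / 1920 = 0.3958.

0.396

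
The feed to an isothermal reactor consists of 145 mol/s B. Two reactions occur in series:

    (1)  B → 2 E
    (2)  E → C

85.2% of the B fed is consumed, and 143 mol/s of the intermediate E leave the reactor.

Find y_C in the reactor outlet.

Conversion of B: B consumed = 1ξ₁ = 0.852 × 145 → ξ₁ = 123.5 mol/s.
E balance: n_E = 0 + 2ξ₁ − 1ξ₂ = 143 → ξ₂ = (2·123.5 − 143)/1 = 104.1 mol/s.
Outlet amounts (n = n₀ + Σ ν·ξ):
  B: 145 − 1(123.5) = 21.46
  E: 0 + 2(123.5) − 1(104.1) = 143
  C: 0 + 1(104.1) = 104.1
Total out = 268.5 mol/s; y_C = 104.1 / 268.5 = 0.3876.

0.388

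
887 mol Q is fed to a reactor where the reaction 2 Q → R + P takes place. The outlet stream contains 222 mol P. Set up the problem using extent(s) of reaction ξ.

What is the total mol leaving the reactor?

For P: n = n₀ + 1ξ → 222 = 0 + 1ξ, giving ξ = 222 mol.
Outlet amounts (n = n₀ + ν ξ):
  Q: 887 − 2(222) = 443
  R: 0 + 1(222) = 222
  P: 0 + 1(222) = 222
Total out = 443 + 222 + 222 = 887 mol.

887 mol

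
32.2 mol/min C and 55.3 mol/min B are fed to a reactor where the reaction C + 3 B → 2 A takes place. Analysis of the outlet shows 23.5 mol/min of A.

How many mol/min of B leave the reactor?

20 mol/min

For A: n = n₀ + 2ξ → 23.5 = 0 + 2ξ, giving ξ = 11.75 mol/min.
Outlet amounts (n = n₀ + ν ξ):
  C: 32.2 − 1(11.75) = 20.45
  B: 55.3 − 3(11.75) = 20.05
  A: 0 + 2(11.75) = 23.5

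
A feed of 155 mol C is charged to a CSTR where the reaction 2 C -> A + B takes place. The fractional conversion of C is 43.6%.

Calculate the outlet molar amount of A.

33.8 mol

C reacted = 0.436 × 155 = 67.58 mol; ν_C = −2, so ξ = 67.58/2 = 33.79 mol.
Outlet amounts (n = n₀ + ν ξ):
  C: 155 − 2(33.79) = 87.42
  A: 0 + 1(33.79) = 33.79
  B: 0 + 1(33.79) = 33.79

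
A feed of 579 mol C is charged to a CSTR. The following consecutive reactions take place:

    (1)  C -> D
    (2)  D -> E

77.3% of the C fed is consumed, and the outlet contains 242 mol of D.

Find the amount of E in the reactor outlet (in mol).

206 mol

Conversion of C: C consumed = 1ξ₁ = 0.773 × 579 → ξ₁ = 447.6 mol.
D balance: n_D = 0 + 1ξ₁ − 1ξ₂ = 242 → ξ₂ = (1·447.6 − 242)/1 = 205.6 mol.
Outlet amounts (n = n₀ + Σ ν·ξ):
  C: 579 − 1(447.6) = 131.4
  D: 0 + 1(447.6) − 1(205.6) = 242
  E: 0 + 1(205.6) = 205.6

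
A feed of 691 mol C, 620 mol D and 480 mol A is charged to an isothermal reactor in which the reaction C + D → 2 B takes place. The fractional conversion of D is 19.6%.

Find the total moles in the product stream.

D reacted = 0.196 × 620 = 121.5 mol; ν_D = −1, so ξ = 121.5/1 = 121.5 mol.
Outlet amounts (n = n₀ + ν ξ):
  C: 691 − 1(121.5) = 569.5
  D: 620 − 1(121.5) = 498.5
  B: 0 + 2(121.5) = 243
  A: 480 (inert)
Total out = 569.5 + 498.5 + 243 + 480 = 1791 mol.

1790 mol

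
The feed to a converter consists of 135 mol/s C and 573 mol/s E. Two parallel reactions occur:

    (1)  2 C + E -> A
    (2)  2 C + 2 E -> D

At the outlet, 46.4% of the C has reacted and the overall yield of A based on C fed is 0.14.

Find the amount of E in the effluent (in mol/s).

Yield of A: 1ξ₁ / 135 = 0.14 → ξ₁ = 18.9 mol/s.
Conversion of C: 2ξ₁ + 2ξ₂ = 0.464 × 135 = 62.64 → ξ₂ = 12.42 mol/s.
Outlet amounts (n = n₀ + Σ ν·ξ):
  C: 135 − 2(18.9) − 2(12.42) = 72.36
  E: 573 − 1(18.9) − 2(12.42) = 529.3
  A: 0 + 1(18.9) = 18.9
  D: 0 + 1(12.42) = 12.42

529 mol/s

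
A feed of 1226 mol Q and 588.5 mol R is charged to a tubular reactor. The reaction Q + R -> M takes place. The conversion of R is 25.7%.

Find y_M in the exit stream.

R reacted = 0.257 × 588.5 = 151.2 mol; ν_R = −1, so ξ = 151.2/1 = 151.2 mol.
Outlet amounts (n = n₀ + ν ξ):
  Q: 1226 − 1(151.2) = 1075
  R: 588.5 − 1(151.2) = 437.3
  M: 0 + 1(151.2) = 151.2
Total out = 1663 mol; y_M = 151.2 / 1663 = 0.09093.

0.0909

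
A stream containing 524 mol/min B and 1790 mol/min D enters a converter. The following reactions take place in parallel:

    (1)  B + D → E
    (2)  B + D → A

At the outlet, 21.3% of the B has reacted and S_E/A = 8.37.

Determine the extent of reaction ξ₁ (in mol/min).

Conversion of B: B consumed = 0.213 × 524 = 111.6 mol/min = 1ξ₁ + 1ξ₂.
Selectivity: 1ξ₁ / (1ξ₂) = 8.37 → ξ₁ = 8.37 ξ₂.
Substitute: (1·8.37 + 1) ξ₂ = 111.6 → ξ₂ = 11.91 mol/min, ξ₁ = 99.7 mol/min.
Outlet amounts (n = n₀ + Σ ν·ξ):
  B: 524 − 1(99.7) − 1(11.91) = 412.4
  D: 1790 − 1(99.7) − 1(11.91) = 1678
  E: 0 + 1(99.7) = 99.7
  A: 0 + 1(11.91) = 11.91

ξ₁ = 99.7 mol/min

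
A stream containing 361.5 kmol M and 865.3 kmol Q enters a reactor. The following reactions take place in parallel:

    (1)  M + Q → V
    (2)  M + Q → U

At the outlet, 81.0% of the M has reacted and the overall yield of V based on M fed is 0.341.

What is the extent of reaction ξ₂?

ξ₂ = 170 kmol

Yield of V: 1ξ₁ / 361.5 = 0.341 → ξ₁ = 123.3 kmol.
Conversion of M: 1ξ₁ + 1ξ₂ = 0.81 × 361.5 = 292.8 → ξ₂ = 169.5 kmol.
Outlet amounts (n = n₀ + Σ ν·ξ):
  M: 361.5 − 1(123.3) − 1(169.5) = 68.69
  Q: 865.3 − 1(123.3) − 1(169.5) = 572.5
  V: 0 + 1(123.3) = 123.3
  U: 0 + 1(169.5) = 169.5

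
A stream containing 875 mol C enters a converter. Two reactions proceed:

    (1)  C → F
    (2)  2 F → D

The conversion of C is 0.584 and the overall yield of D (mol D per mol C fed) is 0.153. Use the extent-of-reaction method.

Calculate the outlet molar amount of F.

243 mol

Conversion of C: C consumed = 1ξ₁ = 0.584 × 875 → ξ₁ = 511 mol.
Yield of D: 1ξ₂ / 875 = 0.153 → ξ₂ = 133.9 mol.
Outlet amounts (n = n₀ + Σ ν·ξ):
  C: 875 − 1(511) = 364
  F: 0 + 1(511) − 2(133.9) = 243.2
  D: 0 + 1(133.9) = 133.9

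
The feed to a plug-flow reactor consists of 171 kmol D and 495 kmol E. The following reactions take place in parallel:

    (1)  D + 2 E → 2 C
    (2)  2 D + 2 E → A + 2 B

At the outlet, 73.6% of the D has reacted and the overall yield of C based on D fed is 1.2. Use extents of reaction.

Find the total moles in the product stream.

Yield of C: 2ξ₁ / 171 = 1.2 → ξ₁ = 102.6 kmol.
Conversion of D: 1ξ₁ + 2ξ₂ = 0.736 × 171 = 125.9 → ξ₂ = 11.63 kmol.
Outlet amounts (n = n₀ + Σ ν·ξ):
  D: 171 − 1(102.6) − 2(11.63) = 45.14
  E: 495 − 2(102.6) − 2(11.63) = 266.5
  C: 0 + 2(102.6) = 205.2
  A: 0 + 1(11.63) = 11.63
  B: 0 + 2(11.63) = 23.26
Total out = 45.14 + 266.5 + 205.2 + 11.63 + 23.26 = 551.8 kmol.

552 kmol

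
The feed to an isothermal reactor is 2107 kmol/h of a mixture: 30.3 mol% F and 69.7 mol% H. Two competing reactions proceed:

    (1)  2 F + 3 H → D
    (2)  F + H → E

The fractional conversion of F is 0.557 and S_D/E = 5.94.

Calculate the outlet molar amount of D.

Conversion of F: F consumed = 0.557 × 638.4 = 355.6 kmol/h = 2ξ₁ + 1ξ₂.
Selectivity: 1ξ₁ / (1ξ₂) = 5.94 → ξ₁ = 5.94 ξ₂.
Substitute: (2·5.94 + 1) ξ₂ = 355.6 → ξ₂ = 27.61 kmol/h, ξ₁ = 164 kmol/h.
Outlet amounts (n = n₀ + Σ ν·ξ):
  F: 638.4 − 2(164) − 1(27.61) = 282.8
  H: 1469 − 3(164) − 1(27.61) = 949
  D: 0 + 1(164) = 164
  E: 0 + 1(27.61) = 27.61

164 kmol/h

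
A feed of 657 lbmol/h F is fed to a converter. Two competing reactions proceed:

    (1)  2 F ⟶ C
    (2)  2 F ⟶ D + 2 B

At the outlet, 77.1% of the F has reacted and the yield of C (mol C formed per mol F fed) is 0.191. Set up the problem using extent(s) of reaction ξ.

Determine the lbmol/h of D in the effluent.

128 lbmol/h

Yield of C: 1ξ₁ / 657 = 0.191 → ξ₁ = 125.5 lbmol/h.
Conversion of F: 2ξ₁ + 2ξ₂ = 0.771 × 657 = 506.5 → ξ₂ = 127.8 lbmol/h.
Outlet amounts (n = n₀ + Σ ν·ξ):
  F: 657 − 2(125.5) − 2(127.8) = 150.5
  C: 0 + 1(125.5) = 125.5
  D: 0 + 1(127.8) = 127.8
  B: 0 + 2(127.8) = 255.6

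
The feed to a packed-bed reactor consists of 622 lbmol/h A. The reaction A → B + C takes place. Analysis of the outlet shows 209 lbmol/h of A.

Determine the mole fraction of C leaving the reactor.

For A: n = n₀ − 1ξ → 209 = 622 − 1ξ, giving ξ = 413 lbmol/h.
Outlet amounts (n = n₀ + ν ξ):
  A: 622 − 1(413) = 209
  B: 0 + 1(413) = 413
  C: 0 + 1(413) = 413
Total out = 1035 lbmol/h; y_C = 413 / 1035 = 0.399.

0.399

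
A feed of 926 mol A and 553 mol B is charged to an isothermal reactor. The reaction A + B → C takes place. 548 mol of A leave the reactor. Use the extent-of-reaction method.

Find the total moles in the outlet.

For A: n = n₀ − 1ξ → 548 = 926 − 1ξ, giving ξ = 378 mol.
Outlet amounts (n = n₀ + ν ξ):
  A: 926 − 1(378) = 548
  B: 553 − 1(378) = 175
  C: 0 + 1(378) = 378
Total out = 548 + 175 + 378 = 1101 mol.

1100 mol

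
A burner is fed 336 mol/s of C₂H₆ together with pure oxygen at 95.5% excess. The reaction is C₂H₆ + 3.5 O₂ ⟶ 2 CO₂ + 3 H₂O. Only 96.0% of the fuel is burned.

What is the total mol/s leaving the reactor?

Stoichiometric O₂ = 3.5 × 336 = 1176 mol/s; O₂ fed = 1176 × 1.955 = 2299 mol/s.
Fuel reacted = 0.96 × 336 → ξ = 322.6 mol/s.
Outlet (n = n₀ + ν ξ):
  C₂H₆: 336 − 1(322.6) = 13.44
  O₂: 2299 − 3.5(322.6) = 1170
  CO₂: 0 + 2(322.6) = 645.1
  H₂O: 0 + 3(322.6) = 967.7
Total out = 13.44 + 1170 + 645.1 + 967.7 = 2796 mol/s.

2800 mol/s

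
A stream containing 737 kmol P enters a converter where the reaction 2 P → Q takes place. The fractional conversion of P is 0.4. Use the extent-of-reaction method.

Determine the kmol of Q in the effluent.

147 kmol

P reacted = 0.4 × 737 = 294.8 kmol; ν_P = −2, so ξ = 294.8/2 = 147.4 kmol.
Outlet amounts (n = n₀ + ν ξ):
  P: 737 − 2(147.4) = 442.2
  Q: 0 + 1(147.4) = 147.4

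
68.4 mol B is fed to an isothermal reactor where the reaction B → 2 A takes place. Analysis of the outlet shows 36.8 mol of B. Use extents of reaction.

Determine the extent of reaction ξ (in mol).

ξ = 31.6 mol

For B: n = n₀ − 1ξ → 36.8 = 68.4 − 1ξ, giving ξ = 31.6 mol.
Outlet amounts (n = n₀ + ν ξ):
  B: 68.4 − 1(31.6) = 36.8
  A: 0 + 2(31.6) = 63.2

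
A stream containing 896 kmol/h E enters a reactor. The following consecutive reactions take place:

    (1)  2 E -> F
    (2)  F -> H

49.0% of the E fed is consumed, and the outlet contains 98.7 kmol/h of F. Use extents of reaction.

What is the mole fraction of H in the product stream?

Conversion of E: E consumed = 2ξ₁ = 0.49 × 896 → ξ₁ = 219.5 kmol/h.
F balance: n_F = 0 + 1ξ₁ − 1ξ₂ = 98.7 → ξ₂ = (1·219.5 − 98.7)/1 = 120.8 kmol/h.
Outlet amounts (n = n₀ + Σ ν·ξ):
  E: 896 − 2(219.5) = 457
  F: 0 + 1(219.5) − 1(120.8) = 98.7
  H: 0 + 1(120.8) = 120.8
Total out = 676.5 kmol/h; y_H = 120.8 / 676.5 = 0.1786.

0.179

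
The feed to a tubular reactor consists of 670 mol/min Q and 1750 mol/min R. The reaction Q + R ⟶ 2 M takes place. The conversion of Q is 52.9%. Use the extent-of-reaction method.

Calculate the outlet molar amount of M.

709 mol/min

Q reacted = 0.529 × 670 = 354.4 mol/min; ν_Q = −1, so ξ = 354.4/1 = 354.4 mol/min.
Outlet amounts (n = n₀ + ν ξ):
  Q: 670 − 1(354.4) = 315.6
  R: 1750 − 1(354.4) = 1396
  M: 0 + 2(354.4) = 708.9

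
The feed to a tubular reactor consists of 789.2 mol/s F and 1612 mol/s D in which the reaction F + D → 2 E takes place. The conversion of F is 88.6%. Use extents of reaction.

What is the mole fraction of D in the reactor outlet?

F reacted = 0.886 × 789.2 = 699.2 mol/s; ν_F = −1, so ξ = 699.2/1 = 699.2 mol/s.
Outlet amounts (n = n₀ + ν ξ):
  F: 789.2 − 1(699.2) = 89.97
  D: 1612 − 1(699.2) = 912.8
  E: 0 + 2(699.2) = 1398
Total out = 2401 mol/s; y_D = 912.8 / 2401 = 0.3801.

0.38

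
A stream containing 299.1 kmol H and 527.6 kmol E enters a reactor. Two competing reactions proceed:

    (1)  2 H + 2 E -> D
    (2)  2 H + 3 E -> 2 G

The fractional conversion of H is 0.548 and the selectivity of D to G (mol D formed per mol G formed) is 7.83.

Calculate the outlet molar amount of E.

Conversion of H: H consumed = 0.548 × 299.1 = 163.9 kmol = 2ξ₁ + 2ξ₂.
Selectivity: 1ξ₁ / (2ξ₂) = 7.83 → ξ₁ = 15.66 ξ₂.
Substitute: (2·15.66 + 2) ξ₂ = 163.9 → ξ₂ = 4.919 kmol, ξ₁ = 77.03 kmol.
Outlet amounts (n = n₀ + Σ ν·ξ):
  H: 299.1 − 2(77.03) − 2(4.919) = 135.2
  E: 527.6 − 2(77.03) − 3(4.919) = 358.8
  D: 0 + 1(77.03) = 77.03
  G: 0 + 2(4.919) = 9.838

359 kmol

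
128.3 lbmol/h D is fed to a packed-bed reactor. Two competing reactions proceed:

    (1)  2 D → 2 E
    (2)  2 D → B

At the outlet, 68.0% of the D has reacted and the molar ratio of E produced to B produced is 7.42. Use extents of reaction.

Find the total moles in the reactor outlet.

119 lbmol/h

Conversion of D: D consumed = 0.68 × 128.3 = 87.24 lbmol/h = 2ξ₁ + 2ξ₂.
Selectivity: 2ξ₁ / (1ξ₂) = 7.42 → ξ₁ = 3.71 ξ₂.
Substitute: (2·3.71 + 2) ξ₂ = 87.24 → ξ₂ = 9.262 lbmol/h, ξ₁ = 34.36 lbmol/h.
Outlet amounts (n = n₀ + Σ ν·ξ):
  D: 128.3 − 2(34.36) − 2(9.262) = 41.06
  E: 0 + 2(34.36) = 68.72
  B: 0 + 1(9.262) = 9.262
Total out = 41.06 + 68.72 + 9.262 = 119 lbmol/h.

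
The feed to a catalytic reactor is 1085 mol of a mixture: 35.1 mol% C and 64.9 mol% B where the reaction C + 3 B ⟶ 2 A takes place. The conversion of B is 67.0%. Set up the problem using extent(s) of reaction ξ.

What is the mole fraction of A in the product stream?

B reacted = 0.67 × 704.2 = 471.8 mol; ν_B = −3, so ξ = 471.8/3 = 157.3 mol.
Outlet amounts (n = n₀ + ν ξ):
  C: 380.8 − 1(157.3) = 223.6
  B: 704.2 − 3(157.3) = 232.4
  A: 0 + 2(157.3) = 314.5
Total out = 770.5 mol; y_A = 314.5 / 770.5 = 0.4082.

0.408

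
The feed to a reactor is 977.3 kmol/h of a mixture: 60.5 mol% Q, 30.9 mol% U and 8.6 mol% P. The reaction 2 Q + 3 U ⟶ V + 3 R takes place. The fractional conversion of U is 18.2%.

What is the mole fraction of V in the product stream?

U reacted = 0.182 × 302 = 54.96 kmol/h; ν_U = −3, so ξ = 54.96/3 = 18.32 kmol/h.
Outlet amounts (n = n₀ + ν ξ):
  Q: 591.3 − 2(18.32) = 554.6
  U: 302 − 3(18.32) = 247
  V: 0 + 1(18.32) = 18.32
  R: 0 + 3(18.32) = 54.96
  P: 84.05 (inert)
Total out = 959 kmol/h; y_V = 18.32 / 959 = 0.0191.

0.0191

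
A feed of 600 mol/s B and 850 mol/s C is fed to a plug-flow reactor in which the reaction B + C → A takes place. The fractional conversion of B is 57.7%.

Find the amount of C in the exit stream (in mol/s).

504 mol/s

B reacted = 0.577 × 600 = 346.2 mol/s; ν_B = −1, so ξ = 346.2/1 = 346.2 mol/s.
Outlet amounts (n = n₀ + ν ξ):
  B: 600 − 1(346.2) = 253.8
  C: 850 − 1(346.2) = 503.8
  A: 0 + 1(346.2) = 346.2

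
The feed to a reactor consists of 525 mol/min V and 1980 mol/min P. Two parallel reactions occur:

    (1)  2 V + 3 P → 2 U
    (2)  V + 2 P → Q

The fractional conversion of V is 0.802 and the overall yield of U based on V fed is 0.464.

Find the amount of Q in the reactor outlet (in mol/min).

Yield of U: 2ξ₁ / 525 = 0.464 → ξ₁ = 121.8 mol/min.
Conversion of V: 2ξ₁ + 1ξ₂ = 0.802 × 525 = 421.1 → ξ₂ = 177.4 mol/min.
Outlet amounts (n = n₀ + Σ ν·ξ):
  V: 525 − 2(121.8) − 1(177.4) = 103.9
  P: 1980 − 3(121.8) − 2(177.4) = 1260
  U: 0 + 2(121.8) = 243.6
  Q: 0 + 1(177.4) = 177.4

177 mol/min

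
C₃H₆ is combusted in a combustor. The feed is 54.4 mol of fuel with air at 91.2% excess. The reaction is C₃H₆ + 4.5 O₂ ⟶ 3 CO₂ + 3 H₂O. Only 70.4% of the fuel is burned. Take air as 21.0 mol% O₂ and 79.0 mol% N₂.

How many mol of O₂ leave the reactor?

296 mol

Stoichiometric O₂ = 4.5 × 54.4 = 244.8 mol; O₂ fed = 244.8 × 1.912 = 468.1 mol.
N₂ fed = 468.1 × 79/21 = 1761 mol.
Fuel reacted = 0.704 × 54.4 → ξ = 38.3 mol.
Outlet (n = n₀ + ν ξ):
  C₃H₆: 54.4 − 1(38.3) = 16.1
  O₂: 468.1 − 4.5(38.3) = 295.7
  N₂: 1761 (inert)
  CO₂: 0 + 3(38.3) = 114.9
  H₂O: 0 + 3(38.3) = 114.9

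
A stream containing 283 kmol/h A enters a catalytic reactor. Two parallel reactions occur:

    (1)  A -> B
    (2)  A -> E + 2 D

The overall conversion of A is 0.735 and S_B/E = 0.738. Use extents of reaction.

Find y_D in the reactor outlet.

0.458

Conversion of A: A consumed = 0.735 × 283 = 208 kmol/h = 1ξ₁ + 1ξ₂.
Selectivity: 1ξ₁ / (1ξ₂) = 0.738 → ξ₁ = 0.738 ξ₂.
Substitute: (1·0.738 + 1) ξ₂ = 208 → ξ₂ = 119.7 kmol/h, ξ₁ = 88.32 kmol/h.
Outlet amounts (n = n₀ + Σ ν·ξ):
  A: 283 − 1(88.32) − 1(119.7) = 75
  B: 0 + 1(88.32) = 88.32
  E: 0 + 1(119.7) = 119.7
  D: 0 + 2(119.7) = 239.4
Total out = 522.4 kmol/h; y_D = 239.4 / 522.4 = 0.4582.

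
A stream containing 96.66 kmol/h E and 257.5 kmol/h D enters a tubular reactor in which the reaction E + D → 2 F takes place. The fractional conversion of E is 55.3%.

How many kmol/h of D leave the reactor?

E reacted = 0.553 × 96.66 = 53.45 kmol/h; ν_E = −1, so ξ = 53.45/1 = 53.45 kmol/h.
Outlet amounts (n = n₀ + ν ξ):
  E: 96.66 − 1(53.45) = 43.21
  D: 257.5 − 1(53.45) = 204
  F: 0 + 2(53.45) = 106.9

204 kmol/h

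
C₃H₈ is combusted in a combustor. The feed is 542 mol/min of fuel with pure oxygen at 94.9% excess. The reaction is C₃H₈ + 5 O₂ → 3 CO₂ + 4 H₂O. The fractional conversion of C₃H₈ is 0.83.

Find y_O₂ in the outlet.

0.483

Stoichiometric O₂ = 5 × 542 = 2710 mol/min; O₂ fed = 2710 × 1.949 = 5282 mol/min.
Fuel reacted = 0.83 × 542 → ξ = 449.9 mol/min.
Outlet (n = n₀ + ν ξ):
  C₃H₈: 542 − 1(449.9) = 92.14
  O₂: 5282 − 5(449.9) = 3032
  CO₂: 0 + 3(449.9) = 1350
  H₂O: 0 + 4(449.9) = 1799
Total out = 6274 mol/min; y_O₂ = 3032 / 6274 = 0.4834.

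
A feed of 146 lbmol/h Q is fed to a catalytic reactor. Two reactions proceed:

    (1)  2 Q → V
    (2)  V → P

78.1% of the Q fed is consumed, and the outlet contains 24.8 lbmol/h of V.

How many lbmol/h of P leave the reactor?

32.2 lbmol/h

Conversion of Q: Q consumed = 2ξ₁ = 0.781 × 146 → ξ₁ = 57.01 lbmol/h.
V balance: n_V = 0 + 1ξ₁ − 1ξ₂ = 24.8 → ξ₂ = (1·57.01 − 24.8)/1 = 32.21 lbmol/h.
Outlet amounts (n = n₀ + Σ ν·ξ):
  Q: 146 − 2(57.01) = 31.97
  V: 0 + 1(57.01) − 1(32.21) = 24.8
  P: 0 + 1(32.21) = 32.21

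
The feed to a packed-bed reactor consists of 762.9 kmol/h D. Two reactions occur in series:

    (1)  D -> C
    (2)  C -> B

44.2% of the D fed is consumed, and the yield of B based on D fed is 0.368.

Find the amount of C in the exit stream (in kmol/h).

Conversion of D: D consumed = 1ξ₁ = 0.442 × 762.9 → ξ₁ = 337.2 kmol/h.
Yield of B: 1ξ₂ / 762.9 = 0.368 → ξ₂ = 280.7 kmol/h.
Outlet amounts (n = n₀ + Σ ν·ξ):
  D: 762.9 − 1(337.2) = 425.7
  C: 0 + 1(337.2) − 1(280.7) = 56.45
  B: 0 + 1(280.7) = 280.7

56.5 kmol/h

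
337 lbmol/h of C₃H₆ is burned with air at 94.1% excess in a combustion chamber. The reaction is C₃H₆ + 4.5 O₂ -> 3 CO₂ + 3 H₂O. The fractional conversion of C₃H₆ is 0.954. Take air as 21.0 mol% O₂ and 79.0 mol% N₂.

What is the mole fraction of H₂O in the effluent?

0.0665

Stoichiometric O₂ = 4.5 × 337 = 1516 lbmol/h; O₂ fed = 1516 × 1.941 = 2944 lbmol/h.
N₂ fed = 2944 × 79/21 = 11070 lbmol/h.
Fuel reacted = 0.954 × 337 → ξ = 321.5 lbmol/h.
Outlet (n = n₀ + ν ξ):
  C₃H₆: 337 − 1(321.5) = 15.5
  O₂: 2944 − 4.5(321.5) = 1497
  N₂: 11070 (inert)
  CO₂: 0 + 3(321.5) = 964.5
  H₂O: 0 + 3(321.5) = 964.5
Total out = 14510 lbmol/h; y_H₂O = 964.5 / 14510 = 0.06645.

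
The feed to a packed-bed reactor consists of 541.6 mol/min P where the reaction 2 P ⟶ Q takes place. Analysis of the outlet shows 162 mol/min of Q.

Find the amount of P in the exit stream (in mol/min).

218 mol/min

For Q: n = n₀ + 1ξ → 162 = 0 + 1ξ, giving ξ = 162 mol/min.
Outlet amounts (n = n₀ + ν ξ):
  P: 541.6 − 2(162) = 217.6
  Q: 0 + 1(162) = 162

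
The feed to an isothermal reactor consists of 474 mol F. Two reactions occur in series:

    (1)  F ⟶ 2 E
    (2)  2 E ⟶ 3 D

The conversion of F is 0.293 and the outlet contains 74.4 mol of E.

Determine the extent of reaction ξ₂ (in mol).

ξ₂ = 102 mol

Conversion of F: F consumed = 1ξ₁ = 0.293 × 474 → ξ₁ = 138.9 mol.
E balance: n_E = 0 + 2ξ₁ − 2ξ₂ = 74.4 → ξ₂ = (2·138.9 − 74.4)/2 = 101.7 mol.
Outlet amounts (n = n₀ + Σ ν·ξ):
  F: 474 − 1(138.9) = 335.1
  E: 0 + 2(138.9) − 2(101.7) = 74.4
  D: 0 + 3(101.7) = 305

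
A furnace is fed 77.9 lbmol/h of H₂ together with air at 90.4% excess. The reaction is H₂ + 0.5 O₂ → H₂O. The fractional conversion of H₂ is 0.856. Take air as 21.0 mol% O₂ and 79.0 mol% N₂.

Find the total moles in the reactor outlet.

Stoichiometric O₂ = 0.5 × 77.9 = 38.95 lbmol/h; O₂ fed = 38.95 × 1.904 = 74.16 lbmol/h.
N₂ fed = 74.16 × 79/21 = 279 lbmol/h.
Fuel reacted = 0.856 × 77.9 → ξ = 66.68 lbmol/h.
Outlet (n = n₀ + ν ξ):
  H₂: 77.9 − 1(66.68) = 11.22
  O₂: 74.16 − 0.5(66.68) = 40.82
  N₂: 279 (inert)
  H₂O: 0 + 1(66.68) = 66.68
Total out = 11.22 + 40.82 + 279 + 66.68 = 397.7 lbmol/h.

398 lbmol/h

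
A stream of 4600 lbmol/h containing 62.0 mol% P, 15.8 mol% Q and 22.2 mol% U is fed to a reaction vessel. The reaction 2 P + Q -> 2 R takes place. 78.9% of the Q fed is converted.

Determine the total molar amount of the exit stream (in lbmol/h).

4030 lbmol/h

Q reacted = 0.789 × 726.8 = 573.4 lbmol/h; ν_Q = −1, so ξ = 573.4/1 = 573.4 lbmol/h.
Outlet amounts (n = n₀ + ν ξ):
  P: 2852 − 2(573.4) = 1705
  Q: 726.8 − 1(573.4) = 153.4
  R: 0 + 2(573.4) = 1147
  U: 1021 (inert)
Total out = 1705 + 153.4 + 1147 + 1021 = 4027 lbmol/h.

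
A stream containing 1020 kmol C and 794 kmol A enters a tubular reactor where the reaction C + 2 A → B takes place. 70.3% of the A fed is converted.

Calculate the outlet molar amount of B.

279 kmol

A reacted = 0.703 × 794 = 558.2 kmol; ν_A = −2, so ξ = 558.2/2 = 279.1 kmol.
Outlet amounts (n = n₀ + ν ξ):
  C: 1020 − 1(279.1) = 740.9
  A: 794 − 2(279.1) = 235.8
  B: 0 + 1(279.1) = 279.1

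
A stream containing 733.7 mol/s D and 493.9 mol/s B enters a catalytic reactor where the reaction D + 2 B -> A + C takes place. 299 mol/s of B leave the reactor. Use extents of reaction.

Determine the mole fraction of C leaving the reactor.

0.0862

For B: n = n₀ − 2ξ → 299 = 493.9 − 2ξ, giving ξ = 97.45 mol/s.
Outlet amounts (n = n₀ + ν ξ):
  D: 733.7 − 1(97.45) = 636.2
  B: 493.9 − 2(97.45) = 299
  A: 0 + 1(97.45) = 97.45
  C: 0 + 1(97.45) = 97.45
Total out = 1130 mol/s; y_C = 97.45 / 1130 = 0.08623.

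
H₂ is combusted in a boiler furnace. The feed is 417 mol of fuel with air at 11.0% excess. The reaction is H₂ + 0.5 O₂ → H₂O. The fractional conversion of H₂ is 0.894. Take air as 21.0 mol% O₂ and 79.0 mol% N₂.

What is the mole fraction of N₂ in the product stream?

0.653

Stoichiometric O₂ = 0.5 × 417 = 208.5 mol; O₂ fed = 208.5 × 1.110 = 231.4 mol.
N₂ fed = 231.4 × 79/21 = 870.6 mol.
Fuel reacted = 0.894 × 417 → ξ = 372.8 mol.
Outlet (n = n₀ + ν ξ):
  H₂: 417 − 1(372.8) = 44.2
  O₂: 231.4 − 0.5(372.8) = 45.04
  N₂: 870.6 (inert)
  H₂O: 0 + 1(372.8) = 372.8
Total out = 1333 mol; y_N₂ = 870.6 / 1333 = 0.6533.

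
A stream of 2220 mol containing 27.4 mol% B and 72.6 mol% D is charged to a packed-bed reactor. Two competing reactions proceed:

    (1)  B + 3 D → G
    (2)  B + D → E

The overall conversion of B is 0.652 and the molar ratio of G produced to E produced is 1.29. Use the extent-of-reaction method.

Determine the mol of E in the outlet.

173 mol

Conversion of B: B consumed = 0.652 × 608.3 = 396.6 mol = 1ξ₁ + 1ξ₂.
Selectivity: 1ξ₁ / (1ξ₂) = 1.29 → ξ₁ = 1.29 ξ₂.
Substitute: (1·1.29 + 1) ξ₂ = 396.6 → ξ₂ = 173.2 mol, ξ₁ = 223.4 mol.
Outlet amounts (n = n₀ + Σ ν·ξ):
  B: 608.3 − 1(223.4) − 1(173.2) = 211.7
  D: 1612 − 3(223.4) − 1(173.2) = 768.3
  G: 0 + 1(223.4) = 223.4
  E: 0 + 1(173.2) = 173.2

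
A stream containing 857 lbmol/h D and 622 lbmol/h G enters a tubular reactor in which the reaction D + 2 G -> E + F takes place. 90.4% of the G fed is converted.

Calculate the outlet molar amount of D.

G reacted = 0.904 × 622 = 562.3 lbmol/h; ν_G = −2, so ξ = 562.3/2 = 281.1 lbmol/h.
Outlet amounts (n = n₀ + ν ξ):
  D: 857 − 1(281.1) = 575.9
  G: 622 − 2(281.1) = 59.71
  E: 0 + 1(281.1) = 281.1
  F: 0 + 1(281.1) = 281.1

576 lbmol/h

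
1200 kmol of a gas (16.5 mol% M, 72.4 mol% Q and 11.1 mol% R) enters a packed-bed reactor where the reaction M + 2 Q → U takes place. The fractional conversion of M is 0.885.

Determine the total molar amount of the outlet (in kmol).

850 kmol

M reacted = 0.885 × 198 = 175.2 kmol; ν_M = −1, so ξ = 175.2/1 = 175.2 kmol.
Outlet amounts (n = n₀ + ν ξ):
  M: 198 − 1(175.2) = 22.77
  Q: 868.8 − 2(175.2) = 518.3
  U: 0 + 1(175.2) = 175.2
  R: 133.2 (inert)
Total out = 22.77 + 518.3 + 175.2 + 133.2 = 849.5 kmol.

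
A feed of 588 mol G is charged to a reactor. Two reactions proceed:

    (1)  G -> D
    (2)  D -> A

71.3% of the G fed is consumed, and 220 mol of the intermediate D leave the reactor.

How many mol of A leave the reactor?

199 mol

Conversion of G: G consumed = 1ξ₁ = 0.713 × 588 → ξ₁ = 419.2 mol.
D balance: n_D = 0 + 1ξ₁ − 1ξ₂ = 220 → ξ₂ = (1·419.2 − 220)/1 = 199.2 mol.
Outlet amounts (n = n₀ + Σ ν·ξ):
  G: 588 − 1(419.2) = 168.8
  D: 0 + 1(419.2) − 1(199.2) = 220
  A: 0 + 1(199.2) = 199.2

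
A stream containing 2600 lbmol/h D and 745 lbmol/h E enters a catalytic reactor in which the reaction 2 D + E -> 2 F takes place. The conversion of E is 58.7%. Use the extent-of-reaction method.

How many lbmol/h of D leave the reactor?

E reacted = 0.587 × 745 = 437.3 lbmol/h; ν_E = −1, so ξ = 437.3/1 = 437.3 lbmol/h.
Outlet amounts (n = n₀ + ν ξ):
  D: 2600 − 2(437.3) = 1725
  E: 745 − 1(437.3) = 307.7
  F: 0 + 2(437.3) = 874.6

1730 lbmol/h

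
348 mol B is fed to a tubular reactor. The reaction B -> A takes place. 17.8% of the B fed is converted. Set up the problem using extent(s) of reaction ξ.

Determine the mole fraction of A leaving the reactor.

B reacted = 0.178 × 348 = 61.94 mol; ν_B = −1, so ξ = 61.94/1 = 61.94 mol.
Outlet amounts (n = n₀ + ν ξ):
  B: 348 − 1(61.94) = 286.1
  A: 0 + 1(61.94) = 61.94
Total out = 348 mol; y_A = 61.94 / 348 = 0.178.

0.178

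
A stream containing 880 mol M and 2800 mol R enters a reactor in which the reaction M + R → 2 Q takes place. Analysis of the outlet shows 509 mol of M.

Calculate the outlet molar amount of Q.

For M: n = n₀ − 1ξ → 509 = 880 − 1ξ, giving ξ = 371 mol.
Outlet amounts (n = n₀ + ν ξ):
  M: 880 − 1(371) = 509
  R: 2800 − 1(371) = 2429
  Q: 0 + 2(371) = 742

742 mol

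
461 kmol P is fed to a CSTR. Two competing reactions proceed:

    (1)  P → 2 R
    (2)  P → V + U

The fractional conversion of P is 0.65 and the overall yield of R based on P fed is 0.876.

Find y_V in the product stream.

Yield of R: 2ξ₁ / 461 = 0.876 → ξ₁ = 201.9 kmol.
Conversion of P: 1ξ₁ + 1ξ₂ = 0.65 × 461 = 299.7 → ξ₂ = 97.73 kmol.
Outlet amounts (n = n₀ + Σ ν·ξ):
  P: 461 − 1(201.9) − 1(97.73) = 161.3
  R: 0 + 2(201.9) = 403.8
  V: 0 + 1(97.73) = 97.73
  U: 0 + 1(97.73) = 97.73
Total out = 760.7 kmol; y_V = 97.73 / 760.7 = 0.1285.

0.128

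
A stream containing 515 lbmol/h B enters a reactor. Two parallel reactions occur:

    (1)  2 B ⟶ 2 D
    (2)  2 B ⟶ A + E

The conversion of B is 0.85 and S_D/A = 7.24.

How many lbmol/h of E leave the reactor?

Conversion of B: B consumed = 0.85 × 515 = 437.8 lbmol/h = 2ξ₁ + 2ξ₂.
Selectivity: 2ξ₁ / (1ξ₂) = 7.24 → ξ₁ = 3.62 ξ₂.
Substitute: (2·3.62 + 2) ξ₂ = 437.8 → ξ₂ = 47.38 lbmol/h, ξ₁ = 171.5 lbmol/h.
Outlet amounts (n = n₀ + Σ ν·ξ):
  B: 515 − 2(171.5) − 2(47.38) = 77.25
  D: 0 + 2(171.5) = 343
  A: 0 + 1(47.38) = 47.38
  E: 0 + 1(47.38) = 47.38

47.4 lbmol/h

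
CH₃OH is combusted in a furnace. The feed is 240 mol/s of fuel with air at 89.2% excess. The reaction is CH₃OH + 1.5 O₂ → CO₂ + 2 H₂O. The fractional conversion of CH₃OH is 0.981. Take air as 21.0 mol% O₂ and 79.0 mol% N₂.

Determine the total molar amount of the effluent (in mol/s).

3600 mol/s

Stoichiometric O₂ = 1.5 × 240 = 360 mol/s; O₂ fed = 360 × 1.892 = 681.1 mol/s.
N₂ fed = 681.1 × 79/21 = 2562 mol/s.
Fuel reacted = 0.981 × 240 → ξ = 235.4 mol/s.
Outlet (n = n₀ + ν ξ):
  CH₃OH: 240 − 1(235.4) = 4.56
  O₂: 681.1 − 1.5(235.4) = 328
  N₂: 2562 (inert)
  CO₂: 0 + 1(235.4) = 235.4
  H₂O: 0 + 2(235.4) = 470.9
Total out = 4.56 + 328 + 2562 + 235.4 + 470.9 = 3601 mol/s.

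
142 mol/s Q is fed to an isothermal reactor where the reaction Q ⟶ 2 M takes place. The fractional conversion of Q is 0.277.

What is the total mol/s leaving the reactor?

181 mol/s

Q reacted = 0.277 × 142 = 39.33 mol/s; ν_Q = −1, so ξ = 39.33/1 = 39.33 mol/s.
Outlet amounts (n = n₀ + ν ξ):
  Q: 142 − 1(39.33) = 102.7
  M: 0 + 2(39.33) = 78.67
Total out = 102.7 + 78.67 = 181.3 mol/s.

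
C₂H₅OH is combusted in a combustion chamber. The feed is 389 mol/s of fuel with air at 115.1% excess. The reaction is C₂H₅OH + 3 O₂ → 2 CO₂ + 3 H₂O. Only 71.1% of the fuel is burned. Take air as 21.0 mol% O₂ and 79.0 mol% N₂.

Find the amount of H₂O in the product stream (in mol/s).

830 mol/s

Stoichiometric O₂ = 3 × 389 = 1167 mol/s; O₂ fed = 1167 × 2.151 = 2510 mol/s.
N₂ fed = 2510 × 79/21 = 9443 mol/s.
Fuel reacted = 0.711 × 389 → ξ = 276.6 mol/s.
Outlet (n = n₀ + ν ξ):
  C₂H₅OH: 389 − 1(276.6) = 112.4
  O₂: 2510 − 3(276.6) = 1680
  N₂: 9443 (inert)
  CO₂: 0 + 2(276.6) = 553.2
  H₂O: 0 + 3(276.6) = 829.7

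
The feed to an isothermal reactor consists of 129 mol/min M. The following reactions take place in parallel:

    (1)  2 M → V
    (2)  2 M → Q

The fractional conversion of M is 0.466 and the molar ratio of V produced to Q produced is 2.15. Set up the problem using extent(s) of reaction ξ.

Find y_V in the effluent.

Conversion of M: M consumed = 0.466 × 129 = 60.11 mol/min = 2ξ₁ + 2ξ₂.
Selectivity: 1ξ₁ / (1ξ₂) = 2.15 → ξ₁ = 2.15 ξ₂.
Substitute: (2·2.15 + 2) ξ₂ = 60.11 → ξ₂ = 9.542 mol/min, ξ₁ = 20.52 mol/min.
Outlet amounts (n = n₀ + Σ ν·ξ):
  M: 129 − 2(20.52) − 2(9.542) = 68.89
  V: 0 + 1(20.52) = 20.52
  Q: 0 + 1(9.542) = 9.542
Total out = 98.94 mol/min; y_V = 20.52 / 98.94 = 0.2073.

0.207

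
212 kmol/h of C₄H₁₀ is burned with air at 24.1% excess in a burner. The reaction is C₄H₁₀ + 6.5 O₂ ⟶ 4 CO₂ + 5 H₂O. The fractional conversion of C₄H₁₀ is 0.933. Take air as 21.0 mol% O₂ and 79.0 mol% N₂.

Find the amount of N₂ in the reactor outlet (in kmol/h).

Stoichiometric O₂ = 6.5 × 212 = 1378 kmol/h; O₂ fed = 1378 × 1.241 = 1710 kmol/h.
N₂ fed = 1710 × 79/21 = 6433 kmol/h.
Fuel reacted = 0.933 × 212 → ξ = 197.8 kmol/h.
Outlet (n = n₀ + ν ξ):
  C₄H₁₀: 212 − 1(197.8) = 14.2
  O₂: 1710 − 6.5(197.8) = 424.4
  N₂: 6433 (inert)
  CO₂: 0 + 4(197.8) = 791.2
  H₂O: 0 + 5(197.8) = 989

6430 kmol/h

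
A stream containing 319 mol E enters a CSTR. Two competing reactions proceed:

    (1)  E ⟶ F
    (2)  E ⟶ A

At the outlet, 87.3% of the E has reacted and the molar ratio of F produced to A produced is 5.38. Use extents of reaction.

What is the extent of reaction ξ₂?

Conversion of E: E consumed = 0.873 × 319 = 278.5 mol = 1ξ₁ + 1ξ₂.
Selectivity: 1ξ₁ / (1ξ₂) = 5.38 → ξ₁ = 5.38 ξ₂.
Substitute: (1·5.38 + 1) ξ₂ = 278.5 → ξ₂ = 43.65 mol, ξ₁ = 234.8 mol.
Outlet amounts (n = n₀ + Σ ν·ξ):
  E: 319 − 1(234.8) − 1(43.65) = 40.51
  F: 0 + 1(234.8) = 234.8
  A: 0 + 1(43.65) = 43.65

ξ₂ = 43.7 mol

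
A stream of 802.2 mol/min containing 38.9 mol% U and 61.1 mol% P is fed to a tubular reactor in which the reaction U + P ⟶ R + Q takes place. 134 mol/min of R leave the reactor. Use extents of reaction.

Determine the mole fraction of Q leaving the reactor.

0.167

For R: n = n₀ + 1ξ → 134 = 0 + 1ξ, giving ξ = 134 mol/min.
Outlet amounts (n = n₀ + ν ξ):
  U: 312.1 − 1(134) = 178.1
  P: 490.1 − 1(134) = 356.1
  R: 0 + 1(134) = 134
  Q: 0 + 1(134) = 134
Total out = 802.2 mol/min; y_Q = 134 / 802.2 = 0.167.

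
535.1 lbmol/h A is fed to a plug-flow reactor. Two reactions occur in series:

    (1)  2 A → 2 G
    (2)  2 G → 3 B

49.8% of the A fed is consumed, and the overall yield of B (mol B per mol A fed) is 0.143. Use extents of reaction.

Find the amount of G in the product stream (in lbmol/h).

Conversion of A: A consumed = 2ξ₁ = 0.498 × 535.1 → ξ₁ = 133.2 lbmol/h.
Yield of B: 3ξ₂ / 535.1 = 0.143 → ξ₂ = 25.51 lbmol/h.
Outlet amounts (n = n₀ + Σ ν·ξ):
  A: 535.1 − 2(133.2) = 268.6
  G: 0 + 2(133.2) − 2(25.51) = 215.5
  B: 0 + 3(25.51) = 76.52

215 lbmol/h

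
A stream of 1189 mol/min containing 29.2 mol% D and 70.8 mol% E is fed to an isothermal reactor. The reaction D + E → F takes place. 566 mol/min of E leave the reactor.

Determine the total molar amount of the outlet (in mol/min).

913 mol/min

For E: n = n₀ − 1ξ → 566 = 841.8 − 1ξ, giving ξ = 275.8 mol/min.
Outlet amounts (n = n₀ + ν ξ):
  D: 347.2 − 1(275.8) = 71.38
  E: 841.8 − 1(275.8) = 566
  F: 0 + 1(275.8) = 275.8
Total out = 71.38 + 566 + 275.8 = 913.2 mol/min.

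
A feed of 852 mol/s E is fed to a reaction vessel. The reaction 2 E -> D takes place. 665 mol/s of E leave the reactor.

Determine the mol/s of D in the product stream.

For E: n = n₀ − 2ξ → 665 = 852 − 2ξ, giving ξ = 93.5 mol/s.
Outlet amounts (n = n₀ + ν ξ):
  E: 852 − 2(93.5) = 665
  D: 0 + 1(93.5) = 93.5

93.5 mol/s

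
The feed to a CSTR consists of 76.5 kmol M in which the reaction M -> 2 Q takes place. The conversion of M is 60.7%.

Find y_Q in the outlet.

M reacted = 0.607 × 76.5 = 46.44 kmol; ν_M = −1, so ξ = 46.44/1 = 46.44 kmol.
Outlet amounts (n = n₀ + ν ξ):
  M: 76.5 − 1(46.44) = 30.06
  Q: 0 + 2(46.44) = 92.87
Total out = 122.9 kmol; y_Q = 92.87 / 122.9 = 0.7554.

0.755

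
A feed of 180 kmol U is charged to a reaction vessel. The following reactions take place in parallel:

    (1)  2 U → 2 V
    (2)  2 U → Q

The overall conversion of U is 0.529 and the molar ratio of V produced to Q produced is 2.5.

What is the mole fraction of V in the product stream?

0.333

Conversion of U: U consumed = 0.529 × 180 = 95.22 kmol = 2ξ₁ + 2ξ₂.
Selectivity: 2ξ₁ / (1ξ₂) = 2.5 → ξ₁ = 1.25 ξ₂.
Substitute: (2·1.25 + 2) ξ₂ = 95.22 → ξ₂ = 21.16 kmol, ξ₁ = 26.45 kmol.
Outlet amounts (n = n₀ + Σ ν·ξ):
  U: 180 − 2(26.45) − 2(21.16) = 84.78
  V: 0 + 2(26.45) = 52.9
  Q: 0 + 1(21.16) = 21.16
Total out = 158.8 kmol; y_V = 52.9 / 158.8 = 0.333.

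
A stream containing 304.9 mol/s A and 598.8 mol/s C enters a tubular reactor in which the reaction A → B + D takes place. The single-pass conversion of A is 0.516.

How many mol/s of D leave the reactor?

157 mol/s

A reacted = 0.516 × 304.9 = 157.3 mol/s; ν_A = −1, so ξ = 157.3/1 = 157.3 mol/s.
Outlet amounts (n = n₀ + ν ξ):
  A: 304.9 − 1(157.3) = 147.6
  B: 0 + 1(157.3) = 157.3
  D: 0 + 1(157.3) = 157.3
  C: 598.8 (inert)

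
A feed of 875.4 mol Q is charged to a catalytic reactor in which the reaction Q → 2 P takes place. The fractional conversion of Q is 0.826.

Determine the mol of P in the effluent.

Q reacted = 0.826 × 875.4 = 723.1 mol; ν_Q = −1, so ξ = 723.1/1 = 723.1 mol.
Outlet amounts (n = n₀ + ν ξ):
  Q: 875.4 − 1(723.1) = 152.3
  P: 0 + 2(723.1) = 1446

1450 mol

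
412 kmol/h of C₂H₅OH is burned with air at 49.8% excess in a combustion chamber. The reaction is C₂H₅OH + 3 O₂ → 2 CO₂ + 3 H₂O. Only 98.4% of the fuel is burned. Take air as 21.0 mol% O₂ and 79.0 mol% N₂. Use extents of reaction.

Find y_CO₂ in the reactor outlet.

Stoichiometric O₂ = 3 × 412 = 1236 kmol/h; O₂ fed = 1236 × 1.498 = 1852 kmol/h.
N₂ fed = 1852 × 79/21 = 6965 kmol/h.
Fuel reacted = 0.984 × 412 → ξ = 405.4 kmol/h.
Outlet (n = n₀ + ν ξ):
  C₂H₅OH: 412 − 1(405.4) = 6.592
  O₂: 1852 − 3(405.4) = 635.3
  N₂: 6965 (inert)
  CO₂: 0 + 2(405.4) = 810.8
  H₂O: 0 + 3(405.4) = 1216
Total out = 9634 kmol/h; y_CO₂ = 810.8 / 9634 = 0.08416.

0.0842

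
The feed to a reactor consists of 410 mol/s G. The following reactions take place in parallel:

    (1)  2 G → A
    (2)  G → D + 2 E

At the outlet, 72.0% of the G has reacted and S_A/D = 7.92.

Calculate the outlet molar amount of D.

17.5 mol/s

Conversion of G: G consumed = 0.72 × 410 = 295.2 mol/s = 2ξ₁ + 1ξ₂.
Selectivity: 1ξ₁ / (1ξ₂) = 7.92 → ξ₁ = 7.92 ξ₂.
Substitute: (2·7.92 + 1) ξ₂ = 295.2 → ξ₂ = 17.53 mol/s, ξ₁ = 138.8 mol/s.
Outlet amounts (n = n₀ + Σ ν·ξ):
  G: 410 − 2(138.8) − 1(17.53) = 114.8
  A: 0 + 1(138.8) = 138.8
  D: 0 + 1(17.53) = 17.53
  E: 0 + 2(17.53) = 35.06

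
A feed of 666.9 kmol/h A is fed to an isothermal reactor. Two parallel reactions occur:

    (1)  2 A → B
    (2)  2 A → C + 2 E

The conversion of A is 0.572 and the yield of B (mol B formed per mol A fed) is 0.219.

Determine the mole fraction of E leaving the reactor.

Yield of B: 1ξ₁ / 666.9 = 0.219 → ξ₁ = 146.1 kmol/h.
Conversion of A: 2ξ₁ + 2ξ₂ = 0.572 × 666.9 = 381.5 → ξ₂ = 44.68 kmol/h.
Outlet amounts (n = n₀ + Σ ν·ξ):
  A: 666.9 − 2(146.1) − 2(44.68) = 285.4
  B: 0 + 1(146.1) = 146.1
  C: 0 + 1(44.68) = 44.68
  E: 0 + 2(44.68) = 89.36
Total out = 565.5 kmol/h; y_E = 89.36 / 565.5 = 0.158.

0.158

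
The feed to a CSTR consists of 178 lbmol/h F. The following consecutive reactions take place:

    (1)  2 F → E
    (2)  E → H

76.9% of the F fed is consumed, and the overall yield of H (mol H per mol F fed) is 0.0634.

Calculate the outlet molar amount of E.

Conversion of F: F consumed = 2ξ₁ = 0.769 × 178 → ξ₁ = 68.44 lbmol/h.
Yield of H: 1ξ₂ / 178 = 0.0634 → ξ₂ = 11.29 lbmol/h.
Outlet amounts (n = n₀ + Σ ν·ξ):
  F: 178 − 2(68.44) = 41.12
  E: 0 + 1(68.44) − 1(11.29) = 57.16
  H: 0 + 1(11.29) = 11.29

57.2 lbmol/h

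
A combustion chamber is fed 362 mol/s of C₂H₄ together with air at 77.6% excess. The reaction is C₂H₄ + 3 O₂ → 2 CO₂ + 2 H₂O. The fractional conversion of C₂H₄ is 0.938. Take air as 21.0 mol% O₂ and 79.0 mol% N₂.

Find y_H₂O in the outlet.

Stoichiometric O₂ = 3 × 362 = 1086 mol/s; O₂ fed = 1086 × 1.776 = 1929 mol/s.
N₂ fed = 1929 × 79/21 = 7256 mol/s.
Fuel reacted = 0.938 × 362 → ξ = 339.6 mol/s.
Outlet (n = n₀ + ν ξ):
  C₂H₄: 362 − 1(339.6) = 22.44
  O₂: 1929 − 3(339.6) = 910.1
  N₂: 7256 (inert)
  CO₂: 0 + 2(339.6) = 679.1
  H₂O: 0 + 2(339.6) = 679.1
Total out = 9546 mol/s; y_H₂O = 679.1 / 9546 = 0.07114.

0.0711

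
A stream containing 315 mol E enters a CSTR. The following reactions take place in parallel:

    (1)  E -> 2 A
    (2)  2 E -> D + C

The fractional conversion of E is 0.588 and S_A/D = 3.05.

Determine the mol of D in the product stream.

52.5 mol

Conversion of E: E consumed = 0.588 × 315 = 185.2 mol = 1ξ₁ + 2ξ₂.
Selectivity: 2ξ₁ / (1ξ₂) = 3.05 → ξ₁ = 1.525 ξ₂.
Substitute: (1·1.525 + 2) ξ₂ = 185.2 → ξ₂ = 52.54 mol, ξ₁ = 80.13 mol.
Outlet amounts (n = n₀ + Σ ν·ξ):
  E: 315 − 1(80.13) − 2(52.54) = 129.8
  A: 0 + 2(80.13) = 160.3
  D: 0 + 1(52.54) = 52.54
  C: 0 + 1(52.54) = 52.54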